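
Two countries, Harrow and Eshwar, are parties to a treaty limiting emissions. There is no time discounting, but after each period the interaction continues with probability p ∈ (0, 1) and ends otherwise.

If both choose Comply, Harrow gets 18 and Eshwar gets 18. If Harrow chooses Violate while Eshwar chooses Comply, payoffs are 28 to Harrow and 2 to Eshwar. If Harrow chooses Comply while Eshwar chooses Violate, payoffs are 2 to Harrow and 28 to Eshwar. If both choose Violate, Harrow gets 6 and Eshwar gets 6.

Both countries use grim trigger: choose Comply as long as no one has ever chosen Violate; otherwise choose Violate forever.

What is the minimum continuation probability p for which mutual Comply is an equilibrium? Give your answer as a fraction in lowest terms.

With no time discounting, the continuation probability p plays the role of the discount factor.
Grim-trigger IC: 18/(1−p) ≥ 28 + 6p/(1−p) ⇒ p ≥ (28−18)/(28−6) = 5/11.

5/11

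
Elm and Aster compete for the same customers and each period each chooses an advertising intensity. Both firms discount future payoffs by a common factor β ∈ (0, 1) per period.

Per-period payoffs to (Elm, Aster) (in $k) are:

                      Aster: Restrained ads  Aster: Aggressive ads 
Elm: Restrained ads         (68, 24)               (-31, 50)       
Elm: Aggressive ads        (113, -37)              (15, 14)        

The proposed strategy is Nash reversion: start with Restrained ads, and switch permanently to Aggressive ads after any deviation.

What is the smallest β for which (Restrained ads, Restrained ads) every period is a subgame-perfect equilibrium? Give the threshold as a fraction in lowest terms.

Elm: cooperation gives 68 each period; deviation gives 113 once then 15 forever.
  68/(1−β) ≥ 113 + 15β/(1−β) ⇒ β ≥ 45/98.
Aster: cooperation gives 24 each period; deviation gives 50 once then 14 forever.
  β ≥ 26/36 = 13/18.
Both must hold, so the binding constraint is Aster's: β ≥ 13/18.

13/18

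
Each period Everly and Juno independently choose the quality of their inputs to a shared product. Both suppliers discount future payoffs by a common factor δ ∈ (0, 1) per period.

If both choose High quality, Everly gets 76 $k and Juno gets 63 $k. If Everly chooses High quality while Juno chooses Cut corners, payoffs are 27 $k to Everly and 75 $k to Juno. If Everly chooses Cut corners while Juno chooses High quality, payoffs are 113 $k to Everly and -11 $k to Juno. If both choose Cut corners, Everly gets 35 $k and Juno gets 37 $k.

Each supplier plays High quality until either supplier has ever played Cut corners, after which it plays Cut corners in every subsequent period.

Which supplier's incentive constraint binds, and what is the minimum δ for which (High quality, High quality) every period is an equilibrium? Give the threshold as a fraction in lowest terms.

Everly: cooperation gives 76 each period; deviation gives 113 once then 35 forever.
  76/(1−δ) ≥ 113 + 35δ/(1−δ) ⇒ δ ≥ 37/78.
Juno: cooperation gives 63 each period; deviation gives 75 once then 37 forever.
  δ ≥ 12/38 = 6/19.
Both must hold, so the binding constraint is Everly's: δ ≥ 37/78.

Everly; δ ≥ 37/78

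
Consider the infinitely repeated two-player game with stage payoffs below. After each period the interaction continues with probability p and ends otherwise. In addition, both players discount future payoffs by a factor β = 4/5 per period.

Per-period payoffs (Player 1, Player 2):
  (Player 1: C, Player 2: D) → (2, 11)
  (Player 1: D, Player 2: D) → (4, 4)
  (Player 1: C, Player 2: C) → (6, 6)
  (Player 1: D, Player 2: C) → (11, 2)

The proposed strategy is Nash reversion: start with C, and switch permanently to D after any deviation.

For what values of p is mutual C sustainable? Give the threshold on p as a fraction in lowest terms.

Expected continuation weight on next period's payoff is β·p = 4/5·p, which plays the role of the discount factor.
Cooperation requires 4/5·p ≥ (11−6)/(11−4) = 5/7, hence p ≥ 25/28.

25/28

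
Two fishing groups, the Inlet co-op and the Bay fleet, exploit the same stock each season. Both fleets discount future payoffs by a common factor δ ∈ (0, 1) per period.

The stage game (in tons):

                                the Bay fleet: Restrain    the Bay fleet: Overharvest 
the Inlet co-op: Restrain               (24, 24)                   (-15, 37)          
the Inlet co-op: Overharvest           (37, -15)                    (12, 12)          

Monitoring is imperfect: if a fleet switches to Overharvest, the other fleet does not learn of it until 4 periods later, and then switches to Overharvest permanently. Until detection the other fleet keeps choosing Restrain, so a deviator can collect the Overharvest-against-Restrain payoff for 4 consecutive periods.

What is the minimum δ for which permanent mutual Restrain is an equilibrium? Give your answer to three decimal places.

A deviator earns 37 for 4 periods, then 12 forever; cooperating earns 24 forever. Multiplying the IC by (1−δ):
24 ≥ 37(1−δ^4) + 12δ^4, so 25·δ^4 ≥ 13 and δ^4 ≥ 13/25.
δ ≥ (13/25)^(1/4) ≈ 0.849.

0.849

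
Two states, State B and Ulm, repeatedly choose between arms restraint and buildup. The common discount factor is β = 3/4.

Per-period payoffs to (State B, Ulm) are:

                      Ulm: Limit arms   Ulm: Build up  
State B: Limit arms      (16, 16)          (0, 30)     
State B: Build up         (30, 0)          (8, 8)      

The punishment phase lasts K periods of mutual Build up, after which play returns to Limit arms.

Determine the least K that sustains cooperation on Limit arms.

4

Need Σ_{k=1}^{K} β^k ≥ (30−16)/(16−8) = 1.7500 at β = 3/4.
At K = 3 the sum is 1.7344 < 1.7500; at K = 4 it is 2.0508 ≥ 1.7500.
So the minimum punishment length is K = 4.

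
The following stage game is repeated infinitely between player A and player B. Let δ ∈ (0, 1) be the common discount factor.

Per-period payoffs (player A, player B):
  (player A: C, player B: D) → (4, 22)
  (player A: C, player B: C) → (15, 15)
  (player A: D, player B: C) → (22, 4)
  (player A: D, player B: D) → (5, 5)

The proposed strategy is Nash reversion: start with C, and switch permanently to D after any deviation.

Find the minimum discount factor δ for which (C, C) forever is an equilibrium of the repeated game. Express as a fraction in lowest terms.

Under grim trigger the critical discount factor is (T−C)/(T−P) with T = 22, C = 15, P = 5.
δ* = (22−15)/(22−5) = 7/17.

7/17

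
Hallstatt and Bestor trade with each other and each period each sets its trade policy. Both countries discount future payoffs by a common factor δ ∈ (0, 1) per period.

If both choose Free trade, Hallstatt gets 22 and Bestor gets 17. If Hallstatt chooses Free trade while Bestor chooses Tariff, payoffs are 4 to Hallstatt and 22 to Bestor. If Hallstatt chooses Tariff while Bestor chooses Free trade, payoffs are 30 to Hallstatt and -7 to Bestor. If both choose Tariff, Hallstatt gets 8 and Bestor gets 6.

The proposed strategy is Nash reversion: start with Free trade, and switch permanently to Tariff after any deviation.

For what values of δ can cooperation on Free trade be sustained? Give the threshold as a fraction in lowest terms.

4/11

Hallstatt: cooperation gives 22 each period; deviation gives 30 once then 8 forever.
  22/(1−δ) ≥ 30 + 8δ/(1−δ) ⇒ δ ≥ 8/22 = 4/11.
Bestor: cooperation gives 17 each period; deviation gives 22 once then 6 forever.
  δ ≥ 5/16.
Both must hold, so the binding constraint is Hallstatt's: δ ≥ 4/11.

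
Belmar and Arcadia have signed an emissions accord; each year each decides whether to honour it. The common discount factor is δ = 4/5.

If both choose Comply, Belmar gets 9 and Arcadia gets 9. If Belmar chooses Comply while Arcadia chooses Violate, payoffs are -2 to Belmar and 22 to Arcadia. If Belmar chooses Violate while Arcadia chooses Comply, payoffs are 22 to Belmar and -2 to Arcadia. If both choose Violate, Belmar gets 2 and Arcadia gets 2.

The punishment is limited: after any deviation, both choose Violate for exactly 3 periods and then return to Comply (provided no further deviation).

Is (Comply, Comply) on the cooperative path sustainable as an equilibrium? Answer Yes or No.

Yes

IC: δ+…+δ^3 ≥ (22−9)/(9−2) = 13/7.
At δ = 4/5: partial sum = 1.9520 ≥ 1.8571. Cooperation sustainable.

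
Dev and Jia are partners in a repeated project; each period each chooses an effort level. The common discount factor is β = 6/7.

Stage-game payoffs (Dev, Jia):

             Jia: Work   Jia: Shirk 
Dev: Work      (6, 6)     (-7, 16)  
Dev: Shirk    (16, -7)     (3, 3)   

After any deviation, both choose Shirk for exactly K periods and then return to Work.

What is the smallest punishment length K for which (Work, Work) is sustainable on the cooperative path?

Need Σ_{k=1}^{K} β^k ≥ (16−6)/(6−3) = 3.3333 at β = 6/7.
At K = 5 the sum is 3.2240 < 3.3333; at K = 6 it is 3.6206 ≥ 3.3333.
So the minimum punishment length is K = 6.

6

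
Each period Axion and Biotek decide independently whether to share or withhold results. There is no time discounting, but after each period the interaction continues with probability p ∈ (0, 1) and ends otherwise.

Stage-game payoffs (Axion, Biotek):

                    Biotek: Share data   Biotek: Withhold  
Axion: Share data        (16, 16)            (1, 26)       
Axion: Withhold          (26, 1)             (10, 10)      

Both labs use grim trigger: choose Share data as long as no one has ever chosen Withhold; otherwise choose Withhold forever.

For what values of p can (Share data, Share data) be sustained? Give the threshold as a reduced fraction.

Expected cooperation value is 16 + p·16 + p²·16 + … = 16/(1−p); deviation gives 26 + p·10/(1−p).
16 ≥ 26(1−p) + 10p ⇒ 16p ≥ 10 ⇒ p ≥ 10/16 = 5/8.

5/8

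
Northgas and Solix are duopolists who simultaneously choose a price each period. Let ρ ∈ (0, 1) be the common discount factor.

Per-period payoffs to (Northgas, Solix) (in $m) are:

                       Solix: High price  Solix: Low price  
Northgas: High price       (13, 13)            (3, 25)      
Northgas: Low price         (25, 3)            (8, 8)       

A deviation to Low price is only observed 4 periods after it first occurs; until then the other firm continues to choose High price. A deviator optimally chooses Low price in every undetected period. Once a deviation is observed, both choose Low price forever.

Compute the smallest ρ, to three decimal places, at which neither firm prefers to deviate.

0.917

A deviator earns 25 for 4 periods, then 8 forever; cooperating earns 13 forever. Multiplying the IC by (1−ρ):
13 ≥ 25(1−ρ^4) + 8ρ^4, so 17·ρ^4 ≥ 12 and ρ^4 ≥ 12/17.
ρ ≥ (12/17)^(1/4) ≈ 0.917.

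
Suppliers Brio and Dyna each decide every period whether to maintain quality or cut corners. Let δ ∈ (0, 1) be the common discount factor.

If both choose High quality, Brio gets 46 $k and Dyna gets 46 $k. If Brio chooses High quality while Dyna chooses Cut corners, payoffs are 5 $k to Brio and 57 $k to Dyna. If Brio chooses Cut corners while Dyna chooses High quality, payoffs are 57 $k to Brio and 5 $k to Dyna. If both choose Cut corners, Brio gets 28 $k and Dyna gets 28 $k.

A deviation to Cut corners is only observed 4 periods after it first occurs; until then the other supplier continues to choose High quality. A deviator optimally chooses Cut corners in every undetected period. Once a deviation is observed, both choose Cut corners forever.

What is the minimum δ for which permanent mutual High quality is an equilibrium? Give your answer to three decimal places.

The best deviation is to choose Cut corners for all 4 undetected periods, earning 57 each, then 28 forever once detected.
Deviation value: 57(1−δ^4)/(1−δ) + 28δ^4/(1−δ); cooperation value: 46/(1−δ).
IC: 46 ≥ 57(1−δ^4) + 28δ^4 = 57 − 29δ^4.
So δ^4 ≥ 11/29, giving δ ≥ (11/29)^(1/4) ≈ 0.785.

0.785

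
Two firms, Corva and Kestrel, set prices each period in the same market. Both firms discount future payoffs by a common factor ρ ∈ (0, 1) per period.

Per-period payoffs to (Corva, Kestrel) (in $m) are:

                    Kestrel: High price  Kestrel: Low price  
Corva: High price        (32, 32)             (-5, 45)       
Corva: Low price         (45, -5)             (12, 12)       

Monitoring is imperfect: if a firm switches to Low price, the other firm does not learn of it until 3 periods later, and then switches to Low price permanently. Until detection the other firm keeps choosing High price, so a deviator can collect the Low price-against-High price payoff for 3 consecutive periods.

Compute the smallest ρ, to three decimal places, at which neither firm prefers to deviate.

A deviator earns 45 for 3 periods, then 12 forever; cooperating earns 32 forever. Multiplying the IC by (1−ρ):
32 ≥ 45(1−ρ^3) + 12ρ^3, so 33·ρ^3 ≥ 13 and ρ^3 ≥ 13/33.
ρ ≥ (13/33)^(1/3) ≈ 0.733.

0.733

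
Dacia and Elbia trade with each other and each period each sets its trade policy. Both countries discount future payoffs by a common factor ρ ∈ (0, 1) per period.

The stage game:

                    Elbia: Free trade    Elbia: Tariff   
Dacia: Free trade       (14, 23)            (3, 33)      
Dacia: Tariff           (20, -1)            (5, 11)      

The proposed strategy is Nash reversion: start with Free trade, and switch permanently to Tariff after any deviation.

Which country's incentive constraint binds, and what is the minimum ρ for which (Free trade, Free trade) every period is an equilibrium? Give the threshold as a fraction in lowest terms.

Elbia; ρ ≥ 5/11

Dacia's threshold: (20−14)/(20−5) = 2/5.
Elbia's threshold: (33−23)/(33−11) = 5/11.
2/5 < 5/11, so Elbia binds and ρ* = 5/11.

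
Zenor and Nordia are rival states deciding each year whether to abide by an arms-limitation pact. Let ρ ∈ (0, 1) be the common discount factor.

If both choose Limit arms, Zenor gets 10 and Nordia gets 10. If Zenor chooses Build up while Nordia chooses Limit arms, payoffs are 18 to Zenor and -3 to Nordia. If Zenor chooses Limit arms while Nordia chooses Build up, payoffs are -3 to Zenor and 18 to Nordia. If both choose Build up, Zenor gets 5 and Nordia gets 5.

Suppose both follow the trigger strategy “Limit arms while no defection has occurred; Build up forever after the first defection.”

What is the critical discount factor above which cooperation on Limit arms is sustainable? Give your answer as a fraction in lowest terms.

8/13

Under grim trigger the critical discount factor is (T−C)/(T−P) with T = 18, C = 10, P = 5.
ρ* = (18−10)/(18−5) = 8/13.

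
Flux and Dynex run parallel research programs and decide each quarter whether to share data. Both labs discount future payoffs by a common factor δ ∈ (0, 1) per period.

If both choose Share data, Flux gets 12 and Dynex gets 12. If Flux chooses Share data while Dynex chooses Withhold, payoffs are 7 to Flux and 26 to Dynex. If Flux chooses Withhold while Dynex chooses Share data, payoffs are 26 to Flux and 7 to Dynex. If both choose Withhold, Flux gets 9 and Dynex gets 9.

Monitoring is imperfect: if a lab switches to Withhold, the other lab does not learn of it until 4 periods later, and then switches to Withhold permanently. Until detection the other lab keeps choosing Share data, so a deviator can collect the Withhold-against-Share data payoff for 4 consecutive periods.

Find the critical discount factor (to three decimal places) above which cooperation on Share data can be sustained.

The best deviation is to choose Withhold for all 4 undetected periods, earning 26 each, then 9 forever once detected.
Deviation value: 26(1−δ^4)/(1−δ) + 9δ^4/(1−δ); cooperation value: 12/(1−δ).
IC: 12 ≥ 26(1−δ^4) + 9δ^4 = 26 − 17δ^4.
So δ^4 ≥ 14/17, giving δ ≥ (14/17)^(1/4) ≈ 0.953.

0.953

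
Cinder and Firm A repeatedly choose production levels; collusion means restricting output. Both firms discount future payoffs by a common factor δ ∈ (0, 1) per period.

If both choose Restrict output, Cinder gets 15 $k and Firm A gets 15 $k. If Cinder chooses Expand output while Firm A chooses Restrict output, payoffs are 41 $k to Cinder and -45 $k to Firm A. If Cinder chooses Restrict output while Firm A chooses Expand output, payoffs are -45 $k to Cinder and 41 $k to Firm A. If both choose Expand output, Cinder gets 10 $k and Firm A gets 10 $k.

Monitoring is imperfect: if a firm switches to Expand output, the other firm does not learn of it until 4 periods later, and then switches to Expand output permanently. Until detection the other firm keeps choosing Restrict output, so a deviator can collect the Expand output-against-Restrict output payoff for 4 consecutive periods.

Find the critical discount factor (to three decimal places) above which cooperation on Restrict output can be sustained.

0.957

The best deviation is to choose Expand output for all 4 undetected periods, earning 41 each, then 10 forever once detected.
Deviation value: 41(1−δ^4)/(1−δ) + 10δ^4/(1−δ); cooperation value: 15/(1−δ).
IC: 15 ≥ 41(1−δ^4) + 10δ^4 = 41 − 31δ^4.
So δ^4 ≥ 26/31, giving δ ≥ (26/31)^(1/4) ≈ 0.957.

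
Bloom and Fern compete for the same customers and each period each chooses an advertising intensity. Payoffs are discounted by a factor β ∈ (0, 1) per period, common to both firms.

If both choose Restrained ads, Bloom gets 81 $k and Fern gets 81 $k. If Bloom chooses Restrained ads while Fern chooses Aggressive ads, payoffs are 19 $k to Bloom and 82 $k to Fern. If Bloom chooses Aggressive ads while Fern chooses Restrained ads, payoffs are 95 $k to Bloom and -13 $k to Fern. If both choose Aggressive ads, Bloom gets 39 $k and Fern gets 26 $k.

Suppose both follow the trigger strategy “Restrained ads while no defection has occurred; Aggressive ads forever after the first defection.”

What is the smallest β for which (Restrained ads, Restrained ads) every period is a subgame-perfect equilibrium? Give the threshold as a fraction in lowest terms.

1/4

Bloom's threshold: (95−81)/(95−39) = 1/4.
Fern's threshold: (82−81)/(82−26) = 1/56.
1/4 > 1/56, so Bloom binds and β* = 1/4.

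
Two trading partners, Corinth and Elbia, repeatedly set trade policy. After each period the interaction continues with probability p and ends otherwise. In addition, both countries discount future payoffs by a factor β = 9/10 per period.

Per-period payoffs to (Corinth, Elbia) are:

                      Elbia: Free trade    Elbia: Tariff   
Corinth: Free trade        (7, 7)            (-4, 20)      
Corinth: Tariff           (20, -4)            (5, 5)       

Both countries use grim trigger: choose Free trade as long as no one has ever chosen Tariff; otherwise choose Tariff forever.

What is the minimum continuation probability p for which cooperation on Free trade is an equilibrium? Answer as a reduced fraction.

Expected continuation weight on next period's payoff is β·p = 9/10·p, which plays the role of the discount factor.
Cooperation requires 9/10·p ≥ (20−7)/(20−5) = 13/15, hence p ≥ 26/27.

26/27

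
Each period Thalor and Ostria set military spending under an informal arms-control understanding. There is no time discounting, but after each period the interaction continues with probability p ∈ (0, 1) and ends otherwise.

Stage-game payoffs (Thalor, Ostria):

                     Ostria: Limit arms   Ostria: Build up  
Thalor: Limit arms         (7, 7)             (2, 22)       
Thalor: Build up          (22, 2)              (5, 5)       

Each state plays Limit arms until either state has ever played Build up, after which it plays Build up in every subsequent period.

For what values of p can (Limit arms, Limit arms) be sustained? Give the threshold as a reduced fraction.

15/17

With no time discounting, the continuation probability p plays the role of the discount factor.
Grim-trigger IC: 7/(1−p) ≥ 22 + 5p/(1−p) ⇒ p ≥ (22−7)/(22−5) = 15/17.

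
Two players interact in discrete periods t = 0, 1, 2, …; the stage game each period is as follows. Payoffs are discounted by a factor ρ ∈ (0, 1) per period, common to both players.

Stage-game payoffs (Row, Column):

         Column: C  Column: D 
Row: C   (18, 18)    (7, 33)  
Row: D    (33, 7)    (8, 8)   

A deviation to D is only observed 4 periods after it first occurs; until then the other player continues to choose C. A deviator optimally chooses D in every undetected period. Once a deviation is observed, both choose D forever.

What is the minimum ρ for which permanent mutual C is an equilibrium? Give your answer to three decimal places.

Deviating for the 4 undetected periods gains 33−18 = 15 per period over cooperation, then loses 18−8 = 10 per period forever once punishment starts.
Gain: 15(1 + ρ + … + ρ^3); loss: 10·ρ^4/(1−ρ).
No profitable deviation ⇔ 15(1−ρ^4) ≤ 10·ρ^4, i.e. ρ^4 ≥ 15/(15+10) = 3/5.
Hence ρ ≥ (3/5)^(1/4) ≈ 0.880.

0.880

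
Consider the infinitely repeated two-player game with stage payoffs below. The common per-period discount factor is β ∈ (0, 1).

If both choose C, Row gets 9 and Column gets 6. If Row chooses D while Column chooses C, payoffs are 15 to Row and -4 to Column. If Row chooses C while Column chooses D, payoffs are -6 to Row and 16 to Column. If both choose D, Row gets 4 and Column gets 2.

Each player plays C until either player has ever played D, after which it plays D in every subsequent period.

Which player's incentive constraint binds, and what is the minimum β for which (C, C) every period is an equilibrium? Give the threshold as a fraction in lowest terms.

Column; β ≥ 5/7

For Row: deviation gain 15−9 = 6, per-period punishment loss 9−4 = 5. IC gives β ≥ 6/11.
For Column: gain 10, loss 4 per period, so β ≥ 10/14 = 5/7.
The tighter constraint is Column's, so cooperation needs β ≥ 5/7.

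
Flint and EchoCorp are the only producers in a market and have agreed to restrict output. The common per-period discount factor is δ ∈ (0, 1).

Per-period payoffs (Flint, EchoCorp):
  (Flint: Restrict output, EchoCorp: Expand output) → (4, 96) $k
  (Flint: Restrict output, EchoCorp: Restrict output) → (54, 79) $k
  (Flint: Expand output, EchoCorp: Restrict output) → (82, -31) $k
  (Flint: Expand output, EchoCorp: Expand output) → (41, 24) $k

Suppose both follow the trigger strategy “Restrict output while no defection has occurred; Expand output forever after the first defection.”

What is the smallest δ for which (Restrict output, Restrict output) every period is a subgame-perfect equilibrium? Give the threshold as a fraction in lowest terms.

For Flint: deviation gain 82−54 = 28, per-period punishment loss 54−41 = 13. IC gives δ ≥ 28/41.
For EchoCorp: gain 17, loss 55 per period, so δ ≥ 17/72.
The tighter constraint is Flint's, so cooperation needs δ ≥ 28/41.

28/41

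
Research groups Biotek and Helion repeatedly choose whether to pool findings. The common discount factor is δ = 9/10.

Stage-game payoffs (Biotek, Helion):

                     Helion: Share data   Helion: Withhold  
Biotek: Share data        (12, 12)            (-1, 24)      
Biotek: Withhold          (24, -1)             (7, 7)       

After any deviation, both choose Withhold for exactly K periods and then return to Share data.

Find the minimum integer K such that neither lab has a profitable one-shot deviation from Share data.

No profitable deviation requires (12−7)(δ+…+δ^K) ≥ 24−12, i.e. δ+…+δ^K ≥ 12/5 ≈ 2.4000.
With δ = 9/10, the partial sums are K=1: 0.9000, K=2: 1.7100, K=3: 2.4390.
K = 3 is the first length at which the sum reaches 2.4000.

3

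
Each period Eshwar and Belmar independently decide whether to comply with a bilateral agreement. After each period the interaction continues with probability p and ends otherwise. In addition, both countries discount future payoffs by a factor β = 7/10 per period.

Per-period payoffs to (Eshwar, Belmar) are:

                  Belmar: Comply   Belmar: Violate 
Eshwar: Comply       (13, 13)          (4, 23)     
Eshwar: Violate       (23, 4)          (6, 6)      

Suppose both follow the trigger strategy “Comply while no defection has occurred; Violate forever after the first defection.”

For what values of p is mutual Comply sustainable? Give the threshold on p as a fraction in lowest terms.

With continuation probability p and discount β, the effective per-period discount factor is βp.
Grim-trigger IC: βp ≥ (23−13)/(23−6) = 10/17.
So p ≥ (10/17)/(7/10) = 100/119.

100/119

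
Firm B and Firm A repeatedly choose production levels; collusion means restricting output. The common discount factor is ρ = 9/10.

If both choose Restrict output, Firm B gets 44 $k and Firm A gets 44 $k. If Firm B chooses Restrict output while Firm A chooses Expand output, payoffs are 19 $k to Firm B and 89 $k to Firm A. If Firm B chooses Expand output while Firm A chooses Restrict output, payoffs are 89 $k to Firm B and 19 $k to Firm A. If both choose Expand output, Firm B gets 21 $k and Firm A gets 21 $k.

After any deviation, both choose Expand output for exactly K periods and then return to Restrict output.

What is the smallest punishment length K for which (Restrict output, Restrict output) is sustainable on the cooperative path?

No profitable deviation requires (44−21)(ρ+…+ρ^K) ≥ 89−44, i.e. ρ+…+ρ^K ≥ 45/23 ≈ 1.9565.
With ρ = 9/10, the partial sums are K=1: 0.9000, K=2: 1.7100, K=3: 2.4390.
K = 3 is the first length at which the sum reaches 1.9565.

3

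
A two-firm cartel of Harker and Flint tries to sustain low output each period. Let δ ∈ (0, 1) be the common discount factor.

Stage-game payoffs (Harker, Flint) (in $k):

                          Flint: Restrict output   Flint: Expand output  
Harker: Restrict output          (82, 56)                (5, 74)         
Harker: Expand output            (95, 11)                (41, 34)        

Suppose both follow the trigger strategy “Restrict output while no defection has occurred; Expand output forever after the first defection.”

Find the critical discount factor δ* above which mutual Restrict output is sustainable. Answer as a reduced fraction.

Harker: cooperation gives 82 each period; deviation gives 95 once then 41 forever.
  82/(1−δ) ≥ 95 + 41δ/(1−δ) ⇒ δ ≥ 13/54.
Flint: cooperation gives 56 each period; deviation gives 74 once then 34 forever.
  δ ≥ 18/40 = 9/20.
Both must hold, so the binding constraint is Flint's: δ ≥ 9/20.

9/20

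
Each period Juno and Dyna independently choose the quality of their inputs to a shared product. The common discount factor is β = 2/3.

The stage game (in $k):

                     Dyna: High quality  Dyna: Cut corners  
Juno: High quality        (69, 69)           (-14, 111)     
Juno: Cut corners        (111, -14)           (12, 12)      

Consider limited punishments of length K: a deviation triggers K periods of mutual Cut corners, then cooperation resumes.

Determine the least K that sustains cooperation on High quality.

2

Need Σ_{k=1}^{K} β^k ≥ (111−69)/(69−12) = 0.7368 at β = 2/3.
At K = 1 the sum is 0.6667 < 0.7368; at K = 2 it is 1.1111 ≥ 0.7368.
So the minimum punishment length is K = 2.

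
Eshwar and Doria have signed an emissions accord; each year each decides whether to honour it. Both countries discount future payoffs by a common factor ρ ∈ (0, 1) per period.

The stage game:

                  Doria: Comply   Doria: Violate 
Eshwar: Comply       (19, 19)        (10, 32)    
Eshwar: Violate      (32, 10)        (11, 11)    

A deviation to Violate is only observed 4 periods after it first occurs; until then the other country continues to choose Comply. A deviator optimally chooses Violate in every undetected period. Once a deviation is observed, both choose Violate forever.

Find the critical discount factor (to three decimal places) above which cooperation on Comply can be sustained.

0.887

A deviator earns 32 for 4 periods, then 11 forever; cooperating earns 19 forever. Multiplying the IC by (1−ρ):
19 ≥ 32(1−ρ^4) + 11ρ^4, so 21·ρ^4 ≥ 13 and ρ^4 ≥ 13/21.
ρ ≥ (13/21)^(1/4) ≈ 0.887.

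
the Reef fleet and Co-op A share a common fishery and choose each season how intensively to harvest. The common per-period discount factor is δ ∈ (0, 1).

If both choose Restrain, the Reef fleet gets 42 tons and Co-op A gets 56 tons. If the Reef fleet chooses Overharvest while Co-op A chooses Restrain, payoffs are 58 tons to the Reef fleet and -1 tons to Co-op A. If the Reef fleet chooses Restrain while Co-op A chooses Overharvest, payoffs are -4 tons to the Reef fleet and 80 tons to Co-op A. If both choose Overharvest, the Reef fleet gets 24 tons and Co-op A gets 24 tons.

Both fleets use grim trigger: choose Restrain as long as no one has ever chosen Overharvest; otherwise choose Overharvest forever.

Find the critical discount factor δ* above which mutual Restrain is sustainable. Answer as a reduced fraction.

8/17

the Reef fleet: cooperation gives 42 each period; deviation gives 58 once then 24 forever.
  42/(1−δ) ≥ 58 + 24δ/(1−δ) ⇒ δ ≥ 16/34 = 8/17.
Co-op A: cooperation gives 56 each period; deviation gives 80 once then 24 forever.
  δ ≥ 24/56 = 3/7.
Both must hold, so the binding constraint is the Reef fleet's: δ ≥ 8/17.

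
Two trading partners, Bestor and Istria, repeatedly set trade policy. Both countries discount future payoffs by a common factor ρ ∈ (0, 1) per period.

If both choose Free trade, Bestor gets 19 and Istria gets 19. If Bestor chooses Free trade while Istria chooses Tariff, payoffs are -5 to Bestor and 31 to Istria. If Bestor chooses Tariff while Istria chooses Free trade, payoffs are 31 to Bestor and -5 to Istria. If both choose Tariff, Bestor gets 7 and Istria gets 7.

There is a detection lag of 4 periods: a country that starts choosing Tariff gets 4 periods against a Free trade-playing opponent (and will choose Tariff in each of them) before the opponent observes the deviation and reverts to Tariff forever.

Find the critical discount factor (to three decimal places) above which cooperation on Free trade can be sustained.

0.841

Deviating for the 4 undetected periods gains 31−19 = 12 per period over cooperation, then loses 19−7 = 12 per period forever once punishment starts.
Gain: 12(1 + ρ + … + ρ^3); loss: 12·ρ^4/(1−ρ).
No profitable deviation ⇔ 12(1−ρ^4) ≤ 12·ρ^4, i.e. ρ^4 ≥ 12/(12+12) = 1/2.
Hence ρ ≥ (1/2)^(1/4) ≈ 0.841.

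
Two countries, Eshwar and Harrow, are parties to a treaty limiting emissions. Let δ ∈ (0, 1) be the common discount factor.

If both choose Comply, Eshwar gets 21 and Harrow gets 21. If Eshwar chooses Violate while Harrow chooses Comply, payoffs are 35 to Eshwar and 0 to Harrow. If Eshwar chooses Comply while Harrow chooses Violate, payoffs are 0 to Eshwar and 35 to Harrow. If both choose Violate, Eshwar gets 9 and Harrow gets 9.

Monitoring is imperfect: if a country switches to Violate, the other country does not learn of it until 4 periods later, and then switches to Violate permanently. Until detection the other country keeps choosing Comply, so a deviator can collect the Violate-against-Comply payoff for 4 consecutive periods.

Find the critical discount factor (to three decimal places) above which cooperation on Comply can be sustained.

Deviating for the 4 undetected periods gains 35−21 = 14 per period over cooperation, then loses 21−9 = 12 per period forever once punishment starts.
Gain: 14(1 + δ + … + δ^3); loss: 12·δ^4/(1−δ).
No profitable deviation ⇔ 14(1−δ^4) ≤ 12·δ^4, i.e. δ^4 ≥ 14/(14+12) = 7/13.
Hence δ ≥ (7/13)^(1/4) ≈ 0.857.

0.857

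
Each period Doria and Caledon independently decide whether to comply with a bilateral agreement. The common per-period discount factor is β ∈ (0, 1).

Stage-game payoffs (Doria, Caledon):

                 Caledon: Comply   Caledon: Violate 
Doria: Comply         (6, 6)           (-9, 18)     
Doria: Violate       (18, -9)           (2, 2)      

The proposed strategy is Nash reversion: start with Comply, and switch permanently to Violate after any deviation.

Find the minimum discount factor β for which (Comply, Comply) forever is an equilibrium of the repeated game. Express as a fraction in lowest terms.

One-period gain from deviating is 18 − 6 = 12. The loss is 6 − 2 = 4 in every subsequent period, with present value 4·β/(1−β).
Deviation is unprofitable when 4·β/(1−β) ≥ 12, i.e. β/(1−β) ≥ 3.
Equivalently β ≥ 12/(12+4) = 3/4.

3/4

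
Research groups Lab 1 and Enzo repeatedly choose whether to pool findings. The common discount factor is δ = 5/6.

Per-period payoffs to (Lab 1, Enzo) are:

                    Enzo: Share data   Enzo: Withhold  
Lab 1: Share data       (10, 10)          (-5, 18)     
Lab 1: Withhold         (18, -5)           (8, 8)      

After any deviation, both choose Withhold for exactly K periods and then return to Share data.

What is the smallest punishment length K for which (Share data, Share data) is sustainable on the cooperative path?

No profitable deviation requires (10−8)(δ+…+δ^K) ≥ 18−10, i.e. δ+…+δ^K ≥ 4 ≈ 4.0000.
With δ = 5/6, the partial sums are K=1: 0.8333, K=2: 1.5278, …, K=7: 3.6046, K=8: 3.8372, K=9: 4.0310.
K = 9 is the first length at which the sum reaches 4.0000.

9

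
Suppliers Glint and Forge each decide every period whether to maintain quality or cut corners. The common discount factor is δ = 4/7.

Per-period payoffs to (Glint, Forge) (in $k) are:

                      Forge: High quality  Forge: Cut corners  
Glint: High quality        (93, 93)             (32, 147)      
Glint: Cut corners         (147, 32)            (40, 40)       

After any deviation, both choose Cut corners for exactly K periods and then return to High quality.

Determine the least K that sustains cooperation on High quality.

No profitable deviation requires (93−40)(δ+…+δ^K) ≥ 147−93, i.e. δ+…+δ^K ≥ 54/53 ≈ 1.0189.
With δ = 4/7, the partial sums are K=1: 0.5714, K=2: 0.8980, K=3: 1.0845.
K = 3 is the first length at which the sum reaches 1.0189.

3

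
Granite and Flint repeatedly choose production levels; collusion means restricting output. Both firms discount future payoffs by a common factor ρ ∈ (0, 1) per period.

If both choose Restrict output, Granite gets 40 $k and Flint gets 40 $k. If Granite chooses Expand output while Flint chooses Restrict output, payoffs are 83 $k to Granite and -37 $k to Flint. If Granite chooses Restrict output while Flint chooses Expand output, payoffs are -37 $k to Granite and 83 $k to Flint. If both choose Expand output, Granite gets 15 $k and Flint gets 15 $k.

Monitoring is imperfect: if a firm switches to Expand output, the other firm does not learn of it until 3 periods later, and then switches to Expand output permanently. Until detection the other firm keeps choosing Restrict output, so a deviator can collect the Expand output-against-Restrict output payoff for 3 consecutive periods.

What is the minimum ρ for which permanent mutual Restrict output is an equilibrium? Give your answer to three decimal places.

A deviator earns 83 for 3 periods, then 15 forever; cooperating earns 40 forever. Multiplying the IC by (1−ρ):
40 ≥ 83(1−ρ^3) + 15ρ^3, so 68·ρ^3 ≥ 43 and ρ^3 ≥ 43/68.
ρ ≥ (43/68)^(1/3) ≈ 0.858.

0.858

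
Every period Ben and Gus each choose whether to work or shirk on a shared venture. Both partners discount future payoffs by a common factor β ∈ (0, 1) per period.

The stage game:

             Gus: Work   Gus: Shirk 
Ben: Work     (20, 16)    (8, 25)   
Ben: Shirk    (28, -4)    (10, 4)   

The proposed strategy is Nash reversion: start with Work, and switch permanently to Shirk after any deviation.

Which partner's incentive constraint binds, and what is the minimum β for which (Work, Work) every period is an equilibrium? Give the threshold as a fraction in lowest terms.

Ben; β ≥ 4/9

Ben: cooperation gives 20 each period; deviation gives 28 once then 10 forever.
  20/(1−β) ≥ 28 + 10β/(1−β) ⇒ β ≥ 8/18 = 4/9.
Gus: cooperation gives 16 each period; deviation gives 25 once then 4 forever.
  β ≥ 9/21 = 3/7.
Both must hold, so the binding constraint is Ben's: β ≥ 4/9.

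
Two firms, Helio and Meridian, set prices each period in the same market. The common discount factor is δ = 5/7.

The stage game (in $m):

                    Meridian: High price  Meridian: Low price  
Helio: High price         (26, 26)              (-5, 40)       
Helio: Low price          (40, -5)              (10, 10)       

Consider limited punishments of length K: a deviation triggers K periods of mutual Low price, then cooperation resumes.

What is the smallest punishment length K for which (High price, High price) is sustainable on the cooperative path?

2

No profitable deviation requires (26−10)(δ+…+δ^K) ≥ 40−26, i.e. δ+…+δ^K ≥ 7/8 ≈ 0.8750.
With δ = 5/7, the partial sums are K=1: 0.7143, K=2: 1.2245.
K = 2 is the first length at which the sum reaches 0.8750.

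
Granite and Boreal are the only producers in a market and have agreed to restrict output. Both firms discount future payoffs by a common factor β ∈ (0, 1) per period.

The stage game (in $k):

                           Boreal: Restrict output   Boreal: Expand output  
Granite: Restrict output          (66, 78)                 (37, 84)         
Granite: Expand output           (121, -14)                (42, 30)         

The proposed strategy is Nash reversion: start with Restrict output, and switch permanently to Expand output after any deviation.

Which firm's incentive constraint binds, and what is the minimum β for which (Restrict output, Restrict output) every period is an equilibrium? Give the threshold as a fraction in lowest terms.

Granite; β ≥ 55/79

Granite: cooperation gives 66 each period; deviation gives 121 once then 42 forever.
  66/(1−β) ≥ 121 + 42β/(1−β) ⇒ β ≥ 55/79.
Boreal: cooperation gives 78 each period; deviation gives 84 once then 30 forever.
  β ≥ 6/54 = 1/9.
Both must hold, so the binding constraint is Granite's: β ≥ 55/79.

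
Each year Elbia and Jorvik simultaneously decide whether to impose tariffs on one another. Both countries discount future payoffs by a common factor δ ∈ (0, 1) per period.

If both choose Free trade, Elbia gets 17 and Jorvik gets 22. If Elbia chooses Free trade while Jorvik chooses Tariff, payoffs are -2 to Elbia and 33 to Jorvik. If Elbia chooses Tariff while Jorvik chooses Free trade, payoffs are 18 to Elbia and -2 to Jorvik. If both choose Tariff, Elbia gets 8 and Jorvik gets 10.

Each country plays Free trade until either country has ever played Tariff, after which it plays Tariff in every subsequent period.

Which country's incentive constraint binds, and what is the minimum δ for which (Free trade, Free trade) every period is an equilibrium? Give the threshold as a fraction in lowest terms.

Elbia: cooperation gives 17 each period; deviation gives 18 once then 8 forever.
  17/(1−δ) ≥ 18 + 8δ/(1−δ) ⇒ δ ≥ 1/10.
Jorvik: cooperation gives 22 each period; deviation gives 33 once then 10 forever.
  δ ≥ 11/23.
Both must hold, so the binding constraint is Jorvik's: δ ≥ 11/23.

Jorvik; δ ≥ 11/23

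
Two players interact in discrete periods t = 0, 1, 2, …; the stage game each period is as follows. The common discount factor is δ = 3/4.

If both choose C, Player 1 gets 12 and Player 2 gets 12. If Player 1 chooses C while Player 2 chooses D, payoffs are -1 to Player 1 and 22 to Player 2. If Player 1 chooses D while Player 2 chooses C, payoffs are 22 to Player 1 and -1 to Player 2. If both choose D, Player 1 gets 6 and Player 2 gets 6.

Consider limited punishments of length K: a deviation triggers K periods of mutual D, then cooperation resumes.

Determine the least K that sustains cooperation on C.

3

IC: δ(1−δ^K)/(1−δ) ≥ (22−12)/(12−6) = 5/3.
With δ = 3/4: need 1 − δ^K ≥ 5/3·(1−3/4)/(3/4), i.e. δ^K ≤ 0.4444.
Since (3/4)^2 = 0.5625 and (3/4)^3 = 0.4219, the smallest such K is 3.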